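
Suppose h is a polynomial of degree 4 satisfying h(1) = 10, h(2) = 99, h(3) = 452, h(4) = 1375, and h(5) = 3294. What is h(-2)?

67

Forward differences of the values at s = 1, 2, 3, 4, 5:
  h  : 10  99  452  1375  3294
  Δ  : 89  353  923  1919
  Δ^2: 264  570  996
  Δ^3: 306  426
  Δ^4: 120
The fourth differences are constant, confirming degree 4.
Interpolating (Newton forward form) and evaluating at s = -2 gives h(-2) = 67.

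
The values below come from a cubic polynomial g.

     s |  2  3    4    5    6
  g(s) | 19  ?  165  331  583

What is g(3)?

On equispaced nodes a degree-3 polynomial has vanishing fourth forward difference, so
  g(2) - 4·g(3) + 6·g(4) - 4·g(5) + g(6) = 0.
Substituting the known values and solving for g(3):
  -4·g(3) = -268
  g(3) = 67.

67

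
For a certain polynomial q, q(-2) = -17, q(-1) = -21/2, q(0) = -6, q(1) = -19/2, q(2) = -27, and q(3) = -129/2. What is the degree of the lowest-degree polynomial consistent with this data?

3

Forward differences of the values at u = -2, -1, 0, 1, 2, 3:
  q  : -17  -21/2  -6  -19/2  -27  -129/2
  Δ  : 13/2  9/2  -7/2  -35/2  -75/2
  Δ^2: -2  -8  -14  -20
  Δ^3: -6  -6  -6
  Δ^4: 0  0
  Δ^5: 0
The third differences are constant (-6) and nonzero, while all higher differences vanish, so the minimal degree is 3.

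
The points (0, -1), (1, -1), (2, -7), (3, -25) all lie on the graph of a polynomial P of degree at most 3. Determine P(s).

P(s) = -s^3 + s - 1

Using the Lagrange interpolation formula with nodes 0, 1, 2, 3:
  L_0(s) = (s - 1)(s - 2)(s - 3) / -6
  L_1(s) = s(s - 2)(s - 3) / 2
  L_2(s) = s(s - 1)(s - 3) / -2
  L_3(s) = s(s - 1)(s - 2) / 6
Then P(s) = -1·L_0(s) - 1·L_1(s) - 7·L_2(s) - 25·L_3(s).
Expanding and collecting terms gives P(s) = -s³ + s - 1.
Check: P(1) = -1. ✓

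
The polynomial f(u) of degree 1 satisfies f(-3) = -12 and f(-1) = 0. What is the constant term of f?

Write f(u) = au + b. Substituting each data point gives a linear system:
  -3a + b = -12
  -a + b = 0
Solving the system yields a = 6, b = 6.
So f(u) = 6u + 6.
The constant term is 6.

6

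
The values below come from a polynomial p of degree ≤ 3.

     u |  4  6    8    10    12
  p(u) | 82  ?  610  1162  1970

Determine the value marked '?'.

On equispaced nodes a degree-3 polynomial has vanishing fourth forward difference, so
  p(4) - 4·p(6) + 6·p(8) - 4·p(10) + p(12) = 0.
Substituting the known values and solving for p(6):
  -4·p(6) = -1064
  p(6) = 266.

266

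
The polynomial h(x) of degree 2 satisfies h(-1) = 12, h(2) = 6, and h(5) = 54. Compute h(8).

156

Write h(x) = ax^2 + bx + c. Substituting each data point gives a linear system:
  a - b + c = 12
  4a + 2b + c = 6
  25a + 5b + c = 54
Solving the system yields a = 3, b = -5, c = 4.
So h(x) = 3x^2 - 5x + 4.
Then h(8) = 156.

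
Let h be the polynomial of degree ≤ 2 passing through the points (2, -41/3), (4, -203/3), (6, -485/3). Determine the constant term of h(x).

1/3

Write h(x) = ax^2 + bx + c. Substituting each data point gives a linear system:
  4a + 2b + c = -41/3
  16a + 4b + c = -203/3
  36a + 6b + c = -485/3
Solving the system yields a = -5, b = 3, c = 1/3.
So h(x) = -5x^2 + 3x + 1/3.
The constant term is 1/3.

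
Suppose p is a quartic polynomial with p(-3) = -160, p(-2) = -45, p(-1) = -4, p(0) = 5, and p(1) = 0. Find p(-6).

Using the Lagrange interpolation formula with nodes -3, -2, -1, 0, 1:
  L_0(t) = (t + 2)(t + 1)t(t - 1) / 24
  L_1(t) = (t + 3)(t + 1)t(t - 1) / -6
  L_2(t) = (t + 3)(t + 2)t(t - 1) / 4
  L_3(t) = (t + 3)(t + 2)(t + 1)(t - 1) / -6
  L_4(t) = (t + 3)(t + 2)(t + 1)t / 24
Then p(t) = -160·L_0(t) - 45·L_1(t) - 4·L_2(t) + 5·L_3(t) + 0·L_4(t).
Expanding and collecting terms gives p(t) = -t⁴ + t³ - 6t² + t + 5.
Evaluating at t = -6: p(-6) = -1729.

-1729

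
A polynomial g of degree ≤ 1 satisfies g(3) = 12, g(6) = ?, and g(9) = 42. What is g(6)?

27

The 2 known points determine the degree-1 polynomial uniquely.
Write g(u) = au + b. Substituting each data point gives a linear system:
  3a + b = 12
  9a + b = 42
Solving the system yields a = 5, b = -3.
So g(u) = 5u - 3.
Then g(6) = 27.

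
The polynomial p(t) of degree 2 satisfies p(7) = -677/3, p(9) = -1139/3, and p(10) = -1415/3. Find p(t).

Write p(t) = at^2 + bt + c. Substituting each data point gives a linear system:
  49a + 7b + c = -677/3
  81a + 9b + c = -1139/3
  100a + 10b + c = -1415/3
Solving the system yields a = -5, b = 3, c = -5/3.
So p(t) = -5t^2 + 3t - 5/3.
Check: p(9) = -1139/3. ✓

p(t) = -5t^2 + 3t - 5/3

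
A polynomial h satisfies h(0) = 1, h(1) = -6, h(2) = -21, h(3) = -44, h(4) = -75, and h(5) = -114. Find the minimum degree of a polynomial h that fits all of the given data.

2

Forward differences of the values at s = 0, 1, 2, 3, 4, 5:
  h  : 1  -6  -21  -44  -75  -114
  Δ  : -7  -15  -23  -31  -39
  Δ^2: -8  -8  -8  -8
  Δ^3: 0  0  0
  Δ^4: 0  0
  Δ^5: 0
The second differences are constant (-8) and nonzero, while all higher differences vanish, so the minimal degree is 2.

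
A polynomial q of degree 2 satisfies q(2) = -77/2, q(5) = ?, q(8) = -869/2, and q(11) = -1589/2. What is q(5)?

The 3 known points determine the degree-2 polynomial uniquely.
Write q(t) = at^2 + bt + c. Substituting each data point gives a linear system:
  4a + 2b + c = -77/2
  64a + 8b + c = -869/2
  121a + 11b + c = -1589/2
Solving the system yields a = -6, b = -6, c = -5/2.
So q(t) = -6t² - 6t - 5/2.
Then q(5) = -365/2.

-365/2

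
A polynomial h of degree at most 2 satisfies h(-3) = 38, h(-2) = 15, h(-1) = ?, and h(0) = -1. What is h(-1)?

2

The 3 known points determine the degree-2 polynomial uniquely.
Write h(x) = ax^2 + bx + c. Substituting each data point gives a linear system:
  9a - 3b + c = 38
  4a - 2b + c = 15
  c = -1
Solving the system yields a = 5, b = 2, c = -1.
So h(x) = 5x² + 2x - 1.
Then h(-1) = 2.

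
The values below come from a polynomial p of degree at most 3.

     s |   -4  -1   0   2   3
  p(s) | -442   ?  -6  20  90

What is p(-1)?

The 4 known points determine the degree-3 polynomial uniquely.
Write p(s) = as^3 + bs^2 + cs + d. Substituting each data point gives a linear system:
  -64a + 16b - 4c + d = -442
  d = -6
  8a + 4b + 2c + d = 20
  27a + 9b + 3c + d = 90
Solving the system yields a = 5, b = -6, c = 5, d = -6.
So p(s) = 5s^3 - 6s^2 + 5s - 6.
Then p(-1) = -22.

-22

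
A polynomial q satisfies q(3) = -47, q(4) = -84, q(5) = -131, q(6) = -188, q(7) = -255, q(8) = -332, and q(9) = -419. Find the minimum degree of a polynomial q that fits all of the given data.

Forward differences of the values at t = 3, 4, 5, 6, 7, 8, 9:
  q  : -47  -84  -131  -188  -255  -332  -419
  Δ  : -37  -47  -57  -67  -77  -87
  Δ^2: -10  -10  -10  -10  -10
  Δ^3: 0  0  0  0
  Δ^4: 0  0  0
  Δ^5: 0  0
  Δ^6: 0
The second differences are constant (-10) and nonzero, while all higher differences vanish, so the minimal degree is 2.

2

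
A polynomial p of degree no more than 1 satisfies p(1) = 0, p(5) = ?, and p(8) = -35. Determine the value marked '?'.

-20

The 2 known points determine the degree-1 polynomial uniquely.
Write p(s) = as + b. Substituting each data point gives a linear system:
  a + b = 0
  8a + b = -35
Solving the system yields a = -5, b = 5.
So p(s) = -5s + 5.
Then p(5) = -20.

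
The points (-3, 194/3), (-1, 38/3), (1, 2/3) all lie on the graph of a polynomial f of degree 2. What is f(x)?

Using the Lagrange interpolation formula with nodes -3, -1, 1:
  L_0(x) = (x + 1)(x - 1) / 8
  L_1(x) = (x + 3)(x - 1) / -4
  L_2(x) = (x + 3)(x + 1) / 8
Then f(x) = 194/3·L_0(x) + 38/3·L_1(x) + 2/3·L_2(x).
Expanding and collecting terms gives f(x) = 5x² - 6x + 5/3.
Check: f(-1) = 38/3. ✓

f(x) = 5x^2 - 6x + 5/3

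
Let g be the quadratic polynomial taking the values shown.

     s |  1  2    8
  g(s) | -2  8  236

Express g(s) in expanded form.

g(s) = 4s^2 - 2s - 4

Using the Lagrange interpolation formula with nodes 1, 2, 8:
  L_0(s) = (s - 2)(s - 8) / 7
  L_1(s) = (s - 1)(s - 8) / -6
  L_2(s) = (s - 1)(s - 2) / 42
Then g(s) = -2·L_0(s) + 8·L_1(s) + 236·L_2(s).
Expanding and collecting terms gives g(s) = 4s^2 - 2s - 4.
Check: g(2) = 8. ✓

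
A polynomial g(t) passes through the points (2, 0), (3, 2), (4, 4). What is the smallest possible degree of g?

Divided differences on the nodes 2, 3, 4:
  order 0: 0  2  4
  order 1: 2  2
  order 2: 0
The order-1 divided differences are all 2 (nonzero) and every higher order vanishes, so the data lies on a polynomial of degree exactly 1.

1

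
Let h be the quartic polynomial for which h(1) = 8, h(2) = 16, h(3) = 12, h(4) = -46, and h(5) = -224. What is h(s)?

Write h(s) = as^4 + bs^3 + cs^2 + ds + e. Substituting each data point gives a linear system:
  a + b + c + d + e = 8
  16a + 8b + 4c + 2d + e = 16
  81a + 27b + 9c + 3d + e = 12
  256a + 64b + 16c + 4d + e = -46
  625a + 125b + 25c + 5d + e = -224
Solving the system yields a = -1, b = 3, c = 1, d = -1, e = 6.
So h(s) = -s^4 + 3s^3 + s^2 - s + 6.
Check: h(5) = -224. ✓

h(s) = -s^4 + 3s^3 + s^2 - s + 6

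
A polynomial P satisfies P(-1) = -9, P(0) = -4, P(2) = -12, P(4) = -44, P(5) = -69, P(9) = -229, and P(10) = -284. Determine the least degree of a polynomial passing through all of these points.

2

Divided differences on the nodes -1, 0, 2, 4, 5, 9, 10:
  order 0: -9  -4  -12  -44  -69  -229  -284
  order 1: 5  -4  -16  -25  -40  -55
  order 2: -3  -3  -3  -3  -3
  order 3: 0  0  0  0
  order 4: 0  0  0
  order 5: 0  0
  order 6: 0
The order-2 divided differences are all -3 (nonzero) and every higher order vanishes, so the data lies on a polynomial of degree exactly 2.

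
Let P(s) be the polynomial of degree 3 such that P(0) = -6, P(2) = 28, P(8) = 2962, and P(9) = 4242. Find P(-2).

Write P(s) = as^3 + bs^2 + cs + d. Substituting each data point gives a linear system:
  d = -6
  8a + 4b + 2c + d = 28
  512a + 64b + 8c + d = 2962
  729a + 81b + 9c + d = 4242
Solving the system yields a = 6, b = -1, c = -5, d = -6.
So P(s) = 6s^3 - s^2 - 5s - 6.
Then P(-2) = -48.

-48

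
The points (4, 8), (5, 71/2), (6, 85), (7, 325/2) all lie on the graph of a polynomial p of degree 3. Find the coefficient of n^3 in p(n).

Write p(n) = an^3 + bn^2 + cn + d. Substituting each data point gives a linear system:
  64a + 16b + 4c + d = 8
  125a + 25b + 5c + d = 71/2
  216a + 36b + 6c + d = 85
  343a + 49b + 7c + d = 325/2
Solving the system yields a = 1, b = -4, c = 5/2, d = -2.
So p(n) = n^3 - 4n^2 + (5/2)n - 2.
The leading coefficient is 1.

1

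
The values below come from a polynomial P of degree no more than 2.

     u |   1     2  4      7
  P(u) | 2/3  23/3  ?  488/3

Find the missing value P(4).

137/3

The 3 known points determine the degree-2 polynomial uniquely.
Write P(u) = au^2 + bu + c. Substituting each data point gives a linear system:
  a + b + c = 2/3
  4a + 2b + c = 23/3
  49a + 7b + c = 488/3
Solving the system yields a = 4, b = -5, c = 5/3.
So P(u) = 4u² - 5u + 5/3.
Then P(4) = 137/3.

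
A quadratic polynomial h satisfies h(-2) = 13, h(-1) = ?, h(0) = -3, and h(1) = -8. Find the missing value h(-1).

The 3 known points determine the degree-2 polynomial uniquely.
Write h(n) = an^2 + bn + c. Substituting each data point gives a linear system:
  4a - 2b + c = 13
  c = -3
  a + b + c = -8
Solving the system yields a = 1, b = -6, c = -3.
So h(n) = n^2 - 6n - 3.
Then h(-1) = 4.

4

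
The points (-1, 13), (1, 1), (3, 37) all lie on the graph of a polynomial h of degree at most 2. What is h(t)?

h(t) = 6t^2 - 6t + 1

Write h(t) = at^2 + bt + c. Substituting each data point gives a linear system:
  a - b + c = 13
  a + b + c = 1
  9a + 3b + c = 37
Solving the system yields a = 6, b = -6, c = 1.
So h(t) = 6t^2 - 6t + 1.
Check: h(1) = 1. ✓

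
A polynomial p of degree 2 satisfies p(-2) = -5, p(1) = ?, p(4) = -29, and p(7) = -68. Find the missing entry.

On equispaced nodes a degree-2 polynomial has vanishing third forward difference, so
  - p(-2) + 3·p(1) - 3·p(4) + p(7) = 0.
Substituting the known values and solving for p(1):
  3·p(1) = -24
  p(1) = -8.

-8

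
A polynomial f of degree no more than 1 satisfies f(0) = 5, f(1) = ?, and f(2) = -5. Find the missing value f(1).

The 2 known points determine the degree-1 polynomial uniquely.
Write f(n) = an + b. Substituting each data point gives a linear system:
  b = 5
  2a + b = -5
Solving the system yields a = -5, b = 5.
So f(n) = -5n + 5.
Then f(1) = 0.

0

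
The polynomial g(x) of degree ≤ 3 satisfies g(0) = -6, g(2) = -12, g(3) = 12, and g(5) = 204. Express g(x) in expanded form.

Write g(x) = ax^3 + bx^2 + cx + d. Substituting each data point gives a linear system:
  d = -6
  8a + 4b + 2c + d = -12
  27a + 9b + 3c + d = 12
  125a + 25b + 5c + d = 204
Solving the system yields a = 3, b = -6, c = -3, d = -6.
So g(x) = 3x^3 - 6x^2 - 3x - 6.
Check: g(0) = -6. ✓

g(x) = 3x^3 - 6x^2 - 3x - 6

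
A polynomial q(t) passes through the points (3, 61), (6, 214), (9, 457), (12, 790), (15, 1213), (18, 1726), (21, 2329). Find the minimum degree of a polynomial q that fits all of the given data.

2

Forward differences of the values at t = 3, 6, 9, 12, 15, 18, 21:
  q  : 61  214  457  790  1213  1726  2329
  Δ  : 153  243  333  423  513  603
  Δ^2: 90  90  90  90  90
  Δ^3: 0  0  0  0
  Δ^4: 0  0  0
  Δ^5: 0  0
  Δ^6: 0
The second differences are constant (90) and nonzero, while all higher differences vanish, so the minimal degree is 2.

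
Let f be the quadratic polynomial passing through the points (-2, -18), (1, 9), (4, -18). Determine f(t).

f(t) = -3t^2 + 6t + 6

Using the Lagrange interpolation formula with nodes -2, 1, 4:
  L_0(t) = (t - 1)(t - 4) / 18
  L_1(t) = (t + 2)(t - 4) / -9
  L_2(t) = (t + 2)(t - 1) / 18
Then f(t) = -18·L_0(t) + 9·L_1(t) - 18·L_2(t).
Expanding and collecting terms gives f(t) = -3t^2 + 6t + 6.
Check: f(-2) = -18. ✓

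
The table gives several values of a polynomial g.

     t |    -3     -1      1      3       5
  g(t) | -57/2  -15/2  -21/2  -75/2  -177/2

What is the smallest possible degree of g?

Forward differences of the values at t = -3, -1, 1, 3, 5:
  g  : -57/2  -15/2  -21/2  -75/2  -177/2
  Δ  : 21  -3  -27  -51
  Δ^2: -24  -24  -24
  Δ^3: 0  0
  Δ^4: 0
The second differences are constant (-24) and nonzero, while all higher differences vanish, so the minimal degree is 2.

2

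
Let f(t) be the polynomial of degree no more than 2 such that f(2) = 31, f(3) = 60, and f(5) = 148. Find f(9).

444

Write f(t) = at^2 + bt + c. Substituting each data point gives a linear system:
  4a + 2b + c = 31
  9a + 3b + c = 60
  25a + 5b + c = 148
Solving the system yields a = 5, b = 4, c = 3.
So f(t) = 5t^2 + 4t + 3.
Then f(9) = 444.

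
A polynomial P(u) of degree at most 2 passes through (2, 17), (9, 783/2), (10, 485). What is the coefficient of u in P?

-3/2

Write P(u) = au^2 + bu + c. Substituting each data point gives a linear system:
  4a + 2b + c = 17
  81a + 9b + c = 783/2
  100a + 10b + c = 485
Solving the system yields a = 5, b = -3/2, c = 0.
So P(u) = 5u^2 - (3/2)u.
The coefficient of u is -3/2.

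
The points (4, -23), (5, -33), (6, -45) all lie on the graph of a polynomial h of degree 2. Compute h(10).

Forward differences of the values at x = 4, 5, 6:
  h  : -23  -33  -45
  Δ  : -10  -12
  Δ^2: -2
The second differences are constant, confirming degree 2.
Interpolating (Newton forward form) and evaluating at x = 10 gives h(10) = -113.

-113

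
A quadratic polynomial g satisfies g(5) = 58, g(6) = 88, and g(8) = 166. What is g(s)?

Write g(s) = as^2 + bs + c. Substituting each data point gives a linear system:
  25a + 5b + c = 58
  36a + 6b + c = 88
  64a + 8b + c = 166
Solving the system yields a = 3, b = -3, c = -2.
So g(s) = 3s^2 - 3s - 2.
Check: g(6) = 88. ✓

g(s) = 3s^2 - 3s - 2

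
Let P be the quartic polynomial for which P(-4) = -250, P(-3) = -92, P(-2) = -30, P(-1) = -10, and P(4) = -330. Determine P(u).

Write P(u) = au^4 + bu^3 + cu^2 + du + e. Substituting each data point gives a linear system:
  256a - 64b + 16c - 4d + e = -250
  81a - 27b + 9c - 3d + e = -92
  16a - 8b + 4c - 2d + e = -30
  a - b + c - d + e = -10
  256a + 64b + 16c + 4d + e = -330
Solving the system yields a = -1, b = -1, c = -2, d = 6, e = -2.
So P(u) = -u^4 - u^3 - 2u^2 + 6u - 2.
Check: P(-4) = -250. ✓

P(u) = -u^4 - u^3 - 2u^2 + 6u - 2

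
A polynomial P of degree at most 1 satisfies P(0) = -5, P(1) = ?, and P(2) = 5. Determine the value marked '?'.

The 2 known points determine the degree-1 polynomial uniquely.
Write P(t) = at + b. Substituting each data point gives a linear system:
  b = -5
  2a + b = 5
Solving the system yields a = 5, b = -5.
So P(t) = 5t - 5.
Then P(1) = 0.

0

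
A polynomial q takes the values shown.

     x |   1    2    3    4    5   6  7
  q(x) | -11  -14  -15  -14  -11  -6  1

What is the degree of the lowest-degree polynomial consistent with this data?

2

Forward differences of the values at x = 1, 2, 3, 4, 5, 6, 7:
  q  : -11  -14  -15  -14  -11  -6  1
  Δ  : -3  -1  1  3  5  7
  Δ^2: 2  2  2  2  2
  Δ^3: 0  0  0  0
  Δ^4: 0  0  0
  Δ^5: 0  0
  Δ^6: 0
The second differences are constant (2) and nonzero, while all higher differences vanish, so the minimal degree is 2.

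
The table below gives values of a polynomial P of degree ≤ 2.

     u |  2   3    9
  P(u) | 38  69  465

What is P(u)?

Write P(u) = au^2 + bu + c. Substituting each data point gives a linear system:
  4a + 2b + c = 38
  9a + 3b + c = 69
  81a + 9b + c = 465
Solving the system yields a = 5, b = 6, c = 6.
So P(u) = 5u^2 + 6u + 6.
Check: P(9) = 465. ✓

P(u) = 5u^2 + 6u + 6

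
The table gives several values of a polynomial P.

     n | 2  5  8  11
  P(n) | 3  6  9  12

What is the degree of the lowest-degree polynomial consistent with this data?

1

Forward differences of the values at n = 2, 5, 8, 11:
  P  : 3  6  9  12
  Δ  : 3  3  3
  Δ^2: 0  0
  Δ^3: 0
The first differences are constant (3) and nonzero, while all higher differences vanish, so the minimal degree is 1.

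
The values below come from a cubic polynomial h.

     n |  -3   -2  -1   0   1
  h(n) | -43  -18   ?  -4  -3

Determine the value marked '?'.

-7

The 4 known points determine the degree-3 polynomial uniquely.
Write h(n) = an^3 + bn^2 + cn + d. Substituting each data point gives a linear system:
  -27a + 9b - 3c + d = -43
  -8a + 4b - 2c + d = -18
  d = -4
  a + b + c + d = -3
Solving the system yields a = 1, b = -1, c = 1, d = -4.
So h(n) = n^3 - n^2 + n - 4.
Then h(-1) = -7.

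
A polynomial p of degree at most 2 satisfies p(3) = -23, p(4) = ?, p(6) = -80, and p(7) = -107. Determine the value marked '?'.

The 3 known points determine the degree-2 polynomial uniquely.
Write p(t) = at^2 + bt + c. Substituting each data point gives a linear system:
  9a + 3b + c = -23
  36a + 6b + c = -80
  49a + 7b + c = -107
Solving the system yields a = -2, b = -1, c = -2.
So p(t) = -2t² - t - 2.
Then p(4) = -38.

-38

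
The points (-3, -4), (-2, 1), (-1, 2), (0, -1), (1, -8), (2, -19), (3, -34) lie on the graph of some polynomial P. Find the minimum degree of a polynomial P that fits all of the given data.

2

Forward differences of the values at t = -3, -2, -1, 0, 1, 2, 3:
  P  : -4  1  2  -1  -8  -19  -34
  Δ  : 5  1  -3  -7  -11  -15
  Δ^2: -4  -4  -4  -4  -4
  Δ^3: 0  0  0  0
  Δ^4: 0  0  0
  Δ^5: 0  0
  Δ^6: 0
The second differences are constant (-4) and nonzero, while all higher differences vanish, so the minimal degree is 2.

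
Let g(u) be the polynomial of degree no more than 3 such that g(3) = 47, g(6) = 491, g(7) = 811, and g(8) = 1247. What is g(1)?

1

Write g(u) = au^3 + bu^2 + cu + d. Substituting each data point gives a linear system:
  27a + 9b + 3c + d = 47
  216a + 36b + 6c + d = 491
  343a + 49b + 7c + d = 811
  512a + 64b + 8c + d = 1247
Solving the system yields a = 3, b = -5, c = 4, d = -1.
So g(u) = 3u³ - 5u² + 4u - 1.
Then g(1) = 1.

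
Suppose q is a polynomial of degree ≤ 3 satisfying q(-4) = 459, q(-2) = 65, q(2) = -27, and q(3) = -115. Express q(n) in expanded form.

Using the Lagrange interpolation formula with nodes -4, -2, 2, 3:
  L_0(n) = (n + 2)(n - 2)(n - 3) / -84
  L_1(n) = (n + 4)(n - 2)(n - 3) / 40
  L_2(n) = (n + 4)(n + 2)(n - 3) / -24
  L_3(n) = (n + 4)(n + 2)(n - 2) / 35
Then q(n) = 459·L_0(n) + 65·L_1(n) - 27·L_2(n) - 115·L_3(n).
Expanding and collecting terms gives q(n) = -6n³ + 5n² + n - 1.
Check: q(2) = -27. ✓

q(n) = -6n^3 + 5n^2 + n - 1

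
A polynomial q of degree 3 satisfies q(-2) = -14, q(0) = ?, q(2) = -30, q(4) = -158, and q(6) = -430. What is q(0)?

The 4 known points determine the degree-3 polynomial uniquely.
Write q(x) = ax^3 + bx^2 + cx + d. Substituting each data point gives a linear system:
  -8a + 4b - 2c + d = -14
  8a + 4b + 2c + d = -30
  64a + 16b + 4c + d = -158
  216a + 36b + 6c + d = -430
Solving the system yields a = -1, b = -6, c = 0, d = 2.
So q(x) = -x³ - 6x² + 2.
Then q(0) = 2.

2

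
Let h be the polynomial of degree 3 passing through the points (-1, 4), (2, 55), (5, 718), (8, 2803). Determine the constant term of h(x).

Write h(x) = ax^3 + bx^2 + cx + d. Substituting each data point gives a linear system:
  -a + b - c + d = 4
  8a + 4b + 2c + d = 55
  125a + 25b + 5c + d = 718
  512a + 64b + 8c + d = 2803
Solving the system yields a = 5, b = 4, c = -2, d = 3.
So h(x) = 5x^3 + 4x^2 - 2x + 3.
The constant term is 3.

3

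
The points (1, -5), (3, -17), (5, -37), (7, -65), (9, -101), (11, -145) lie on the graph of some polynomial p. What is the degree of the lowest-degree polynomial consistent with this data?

2

Forward differences of the values at s = 1, 3, 5, 7, 9, 11:
  p  : -5  -17  -37  -65  -101  -145
  Δ  : -12  -20  -28  -36  -44
  Δ^2: -8  -8  -8  -8
  Δ^3: 0  0  0
  Δ^4: 0  0
  Δ^5: 0
The second differences are constant (-8) and nonzero, while all higher differences vanish, so the minimal degree is 2.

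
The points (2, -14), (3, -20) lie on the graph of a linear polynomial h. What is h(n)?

h(n) = -6n - 2

Using the Lagrange interpolation formula with nodes 2, 3:
  L_0(n) = (n - 3) / -1
  L_1(n) = (n - 2) / 1
Then h(n) = -14·L_0(n) - 20·L_1(n).
Expanding and collecting terms gives h(n) = -6n - 2.
Check: h(2) = -14. ✓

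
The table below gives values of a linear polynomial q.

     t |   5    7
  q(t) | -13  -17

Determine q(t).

Using the Lagrange interpolation formula with nodes 5, 7:
  L_0(t) = (t - 7) / -2
  L_1(t) = (t - 5) / 2
Then q(t) = -13·L_0(t) - 17·L_1(t).
Expanding and collecting terms gives q(t) = -2t - 3.
Check: q(5) = -13. ✓

q(t) = -2t - 3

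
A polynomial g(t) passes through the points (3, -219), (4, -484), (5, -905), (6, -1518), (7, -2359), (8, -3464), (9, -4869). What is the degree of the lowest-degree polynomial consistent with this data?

Forward differences of the values at t = 3, 4, 5, 6, 7, 8, 9:
  g  : -219  -484  -905  -1518  -2359  -3464  -4869
  Δ  : -265  -421  -613  -841  -1105  -1405
  Δ^2: -156  -192  -228  -264  -300
  Δ^3: -36  -36  -36  -36
  Δ^4: 0  0  0
  Δ^5: 0  0
  Δ^6: 0
The third differences are constant (-36) and nonzero, while all higher differences vanish, so the minimal degree is 3.

3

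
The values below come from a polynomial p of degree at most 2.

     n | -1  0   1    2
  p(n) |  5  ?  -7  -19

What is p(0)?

On equispaced nodes a degree-2 polynomial has vanishing third forward difference, so
  - p(-1) + 3·p(0) - 3·p(1) + p(2) = 0.
Substituting the known values and solving for p(0):
  3·p(0) = 3
  p(0) = 1.

1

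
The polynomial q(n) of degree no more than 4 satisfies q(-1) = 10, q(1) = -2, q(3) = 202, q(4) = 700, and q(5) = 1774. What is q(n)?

Write q(n) = an^4 + bn^3 + cn^2 + dn + e. Substituting each data point gives a linear system:
  a - b + c - d + e = 10
  a + b + c + d + e = -2
  81a + 27b + 9c + 3d + e = 202
  256a + 64b + 16c + 4d + e = 700
  625a + 125b + 25c + 5d + e = 1774
Solving the system yields a = 3, b = 0, c = -3, d = -6, e = 4.
So q(n) = 3n^4 - 3n^2 - 6n + 4.
Check: q(1) = -2. ✓

q(n) = 3n^4 - 3n^2 - 6n + 4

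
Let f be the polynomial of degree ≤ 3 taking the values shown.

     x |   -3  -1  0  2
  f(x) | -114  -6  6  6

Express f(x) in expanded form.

Using the Lagrange interpolation formula with nodes -3, -1, 0, 2:
  L_0(x) = (x + 1)x(x - 2) / -30
  L_1(x) = (x + 3)x(x - 2) / 6
  L_2(x) = (x + 3)(x + 1)(x - 2) / -6
  L_3(x) = (x + 3)(x + 1)x / 30
Then f(x) = -114·L_0(x) - 6·L_1(x) + 6·L_2(x) + 6·L_3(x).
Expanding and collecting terms gives f(x) = 2x^3 - 6x^2 + 4x + 6.
Check: f(0) = 6. ✓

f(x) = 2x^3 - 6x^2 + 4x + 6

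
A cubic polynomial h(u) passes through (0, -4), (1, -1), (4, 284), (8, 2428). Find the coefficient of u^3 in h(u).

Write h(u) = au^3 + bu^2 + cu + d. Substituting each data point gives a linear system:
  d = -4
  a + b + c + d = -1
  64a + 16b + 4c + d = 284
  512a + 64b + 8c + d = 2428
Solving the system yields a = 5, b = -2, c = 0, d = -4.
So h(u) = 5u^3 - 2u^2 - 4.
The leading coefficient is 5.

5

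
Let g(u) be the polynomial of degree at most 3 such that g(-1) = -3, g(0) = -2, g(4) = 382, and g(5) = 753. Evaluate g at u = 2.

42

Write g(u) = au^3 + bu^2 + cu + d. Substituting each data point gives a linear system:
  -a + b - c + d = -3
  d = -2
  64a + 16b + 4c + d = 382
  125a + 25b + 5c + d = 753
Solving the system yields a = 6, b = 1, c = -4, d = -2.
So g(u) = 6u³ + u² - 4u - 2.
Then g(2) = 42.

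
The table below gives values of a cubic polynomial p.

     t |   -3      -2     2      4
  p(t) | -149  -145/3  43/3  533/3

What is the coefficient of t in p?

-1/3

Write p(t) = at^3 + bt^2 + ct + d. Substituting each data point gives a linear system:
  -27a + 9b - 3c + d = -149
  -8a + 4b - 2c + d = -145/3
  8a + 4b + 2c + d = 43/3
  64a + 16b + 4c + d = 533/3
Solving the system yields a = 4, b = -5, c = -1/3, d = 3.
So p(t) = 4t^3 - 5t^2 - (1/3)t + 3.
The coefficient of t is -1/3.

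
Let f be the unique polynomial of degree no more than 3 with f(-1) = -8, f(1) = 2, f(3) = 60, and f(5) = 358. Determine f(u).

Write f(u) = au^3 + bu^2 + cu + d. Substituting each data point gives a linear system:
  -a + b - c + d = -8
  a + b + c + d = 2
  27a + 9b + 3c + d = 60
  125a + 25b + 5c + d = 358
Solving the system yields a = 4, b = -6, c = 1, d = 3.
So f(u) = 4u³ - 6u² + u + 3.
Check: f(-1) = -8. ✓

f(u) = 4u^3 - 6u^2 + u + 3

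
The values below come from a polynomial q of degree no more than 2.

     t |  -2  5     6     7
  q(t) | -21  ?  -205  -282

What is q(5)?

-140

The 3 known points determine the degree-2 polynomial uniquely.
Write q(t) = at^2 + bt + c. Substituting each data point gives a linear system:
  4a - 2b + c = -21
  36a + 6b + c = -205
  49a + 7b + c = -282
Solving the system yields a = -6, b = 1, c = 5.
So q(t) = -6t^2 + t + 5.
Then q(5) = -140.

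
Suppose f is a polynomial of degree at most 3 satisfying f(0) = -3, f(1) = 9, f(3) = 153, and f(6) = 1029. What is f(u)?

f(u) = 4u^3 + 4u^2 + 4u - 3

Write f(u) = au^3 + bu^2 + cu + d. Substituting each data point gives a linear system:
  d = -3
  a + b + c + d = 9
  27a + 9b + 3c + d = 153
  216a + 36b + 6c + d = 1029
Solving the system yields a = 4, b = 4, c = 4, d = -3.
So f(u) = 4u^3 + 4u^2 + 4u - 3.
Check: f(1) = 9. ✓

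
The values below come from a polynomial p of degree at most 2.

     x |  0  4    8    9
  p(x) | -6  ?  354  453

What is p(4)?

78

The 3 known points determine the degree-2 polynomial uniquely.
Write p(x) = ax^2 + bx + c. Substituting each data point gives a linear system:
  c = -6
  64a + 8b + c = 354
  81a + 9b + c = 453
Solving the system yields a = 6, b = -3, c = -6.
So p(x) = 6x^2 - 3x - 6.
Then p(4) = 78.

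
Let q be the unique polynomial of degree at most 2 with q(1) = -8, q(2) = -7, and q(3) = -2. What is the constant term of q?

Write q(n) = an^2 + bn + c. Substituting each data point gives a linear system:
  a + b + c = -8
  4a + 2b + c = -7
  9a + 3b + c = -2
Solving the system yields a = 2, b = -5, c = -5.
So q(n) = 2n² - 5n - 5.
The constant term is -5.

-5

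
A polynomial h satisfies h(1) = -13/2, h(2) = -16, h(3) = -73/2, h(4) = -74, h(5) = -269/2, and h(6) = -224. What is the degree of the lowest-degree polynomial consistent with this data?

3

Forward differences of the values at x = 1, 2, 3, 4, 5, 6:
  h  : -13/2  -16  -73/2  -74  -269/2  -224
  Δ  : -19/2  -41/2  -75/2  -121/2  -179/2
  Δ^2: -11  -17  -23  -29
  Δ^3: -6  -6  -6
  Δ^4: 0  0
  Δ^5: 0
The third differences are constant (-6) and nonzero, while all higher differences vanish, so the minimal degree is 3.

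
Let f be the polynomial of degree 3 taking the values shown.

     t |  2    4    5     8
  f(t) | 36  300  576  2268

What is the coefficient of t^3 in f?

4

Write f(t) = at^3 + bt^2 + ct + d. Substituting each data point gives a linear system:
  8a + 4b + 2c + d = 36
  64a + 16b + 4c + d = 300
  125a + 25b + 5c + d = 576
  512a + 64b + 8c + d = 2268
Solving the system yields a = 4, b = 4, c = -4, d = -4.
So f(t) = 4t³ + 4t² - 4t - 4.
The leading coefficient is 4.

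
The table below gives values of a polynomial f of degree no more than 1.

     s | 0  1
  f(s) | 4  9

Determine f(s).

f(s) = 5s + 4

Write f(s) = as + b. Substituting each data point gives a linear system:
  b = 4
  a + b = 9
Solving the system yields a = 5, b = 4.
So f(s) = 5s + 4.
Check: f(1) = 9. ✓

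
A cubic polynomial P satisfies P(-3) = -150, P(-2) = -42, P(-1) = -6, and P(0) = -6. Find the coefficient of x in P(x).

Write P(x) = ax^3 + bx^2 + cx + d. Substituting each data point gives a linear system:
  -27a + 9b - 3c + d = -150
  -8a + 4b - 2c + d = -42
  -a + b - c + d = -6
  d = -6
Solving the system yields a = 6, b = 0, c = -6, d = -6.
So P(x) = 6x^3 - 6x - 6.
The coefficient of x is -6.

-6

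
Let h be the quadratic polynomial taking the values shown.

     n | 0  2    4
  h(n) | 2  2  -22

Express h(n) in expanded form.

h(n) = -3n^2 + 6n + 2

Write h(n) = an^2 + bn + c. Substituting each data point gives a linear system:
  c = 2
  4a + 2b + c = 2
  16a + 4b + c = -22
Solving the system yields a = -3, b = 6, c = 2.
So h(n) = -3n^2 + 6n + 2.
Check: h(4) = -22. ✓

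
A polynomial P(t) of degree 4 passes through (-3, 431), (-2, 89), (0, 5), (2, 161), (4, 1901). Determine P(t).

P(t) = 6t^4 + 4t^3 + 6t^2 + 2t + 5

Write P(t) = at^4 + bt^3 + ct^2 + dt + e. Substituting each data point gives a linear system:
  81a - 27b + 9c - 3d + e = 431
  16a - 8b + 4c - 2d + e = 89
  e = 5
  16a + 8b + 4c + 2d + e = 161
  256a + 64b + 16c + 4d + e = 1901
Solving the system yields a = 6, b = 4, c = 6, d = 2, e = 5.
So P(t) = 6t⁴ + 4t³ + 6t² + 2t + 5.
Check: P(0) = 5. ✓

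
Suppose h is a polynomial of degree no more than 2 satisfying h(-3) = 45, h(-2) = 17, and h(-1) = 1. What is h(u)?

Write h(u) = au^2 + bu + c. Substituting each data point gives a linear system:
  9a - 3b + c = 45
  4a - 2b + c = 17
  a - b + c = 1
Solving the system yields a = 6, b = 2, c = -3.
So h(u) = 6u^2 + 2u - 3.
Check: h(-3) = 45. ✓

h(u) = 6u^2 + 2u - 3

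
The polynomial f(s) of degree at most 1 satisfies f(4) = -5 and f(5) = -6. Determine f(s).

f(s) = -s - 1

Using the Lagrange interpolation formula with nodes 4, 5:
  L_0(s) = (s - 5) / -1
  L_1(s) = (s - 4) / 1
Then f(s) = -5·L_0(s) - 6·L_1(s).
Expanding and collecting terms gives f(s) = -s - 1.
Check: f(4) = -5. ✓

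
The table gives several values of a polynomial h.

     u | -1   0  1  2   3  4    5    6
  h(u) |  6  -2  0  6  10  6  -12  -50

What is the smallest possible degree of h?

3

Forward differences of the values at u = -1, 0, 1, 2, 3, 4, 5, 6:
  h  : 6  -2  0  6  10  6  -12  -50
  Δ  : -8  2  6  4  -4  -18  -38
  Δ^2: 10  4  -2  -8  -14  -20
  Δ^3: -6  -6  -6  -6  -6
  Δ^4: 0  0  0  0
  Δ^5: 0  0  0
  Δ^6: 0  0
  Δ^7: 0
The third differences are constant (-6) and nonzero, while all higher differences vanish, so the minimal degree is 3.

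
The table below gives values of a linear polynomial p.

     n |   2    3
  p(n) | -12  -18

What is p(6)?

Using the Lagrange interpolation formula with nodes 2, 3:
  L_0(n) = (n - 3) / -1
  L_1(n) = (n - 2) / 1
Then p(n) = -12·L_0(n) - 18·L_1(n).
Expanding and collecting terms gives p(n) = -6n.
Evaluating at n = 6: p(6) = -36.

-36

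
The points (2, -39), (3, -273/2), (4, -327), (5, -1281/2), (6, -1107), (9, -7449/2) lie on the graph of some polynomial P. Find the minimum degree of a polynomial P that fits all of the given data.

3

Divided differences on the nodes 2, 3, 4, 5, 6, 9:
  order 0: -39  -273/2  -327  -1281/2  -1107  -7449/2
  order 1: -195/2  -381/2  -627/2  -933/2  -1745/2
  order 2: -93/2  -123/2  -153/2  -203/2
  order 3: -5  -5  -5
  order 4: 0  0
  order 5: 0
The order-3 divided differences are all -5 (nonzero) and every higher order vanishes, so the data lies on a polynomial of degree exactly 3.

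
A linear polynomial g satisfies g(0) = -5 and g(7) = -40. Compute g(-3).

Write g(n) = an + b. Substituting each data point gives a linear system:
  b = -5
  7a + b = -40
Solving the system yields a = -5, b = -5.
So g(n) = -5n - 5.
Then g(-3) = 10.

10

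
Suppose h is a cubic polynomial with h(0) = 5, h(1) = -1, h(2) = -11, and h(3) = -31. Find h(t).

h(t) = -t^3 + t^2 - 6t + 5

Write h(t) = at^3 + bt^2 + ct + d. Substituting each data point gives a linear system:
  d = 5
  a + b + c + d = -1
  8a + 4b + 2c + d = -11
  27a + 9b + 3c + d = -31
Solving the system yields a = -1, b = 1, c = -6, d = 5.
So h(t) = -t^3 + t^2 - 6t + 5.
Check: h(0) = 5. ✓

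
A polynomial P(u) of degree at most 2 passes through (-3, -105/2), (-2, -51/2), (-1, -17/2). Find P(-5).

Using the Lagrange interpolation formula with nodes -3, -2, -1:
  L_0(u) = (u + 2)(u + 1) / 2
  L_1(u) = (u + 3)(u + 1) / -1
  L_2(u) = (u + 3)(u + 2) / 2
Then P(u) = -105/2·L_0(u) - 51/2·L_1(u) - 17/2·L_2(u).
Expanding and collecting terms gives P(u) = -5u^2 + 2u - 3/2.
Evaluating at u = -5: P(-5) = -273/2.

-273/2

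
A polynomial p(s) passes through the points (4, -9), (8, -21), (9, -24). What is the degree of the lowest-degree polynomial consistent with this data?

1

Divided differences on the nodes 4, 8, 9:
  order 0: -9  -21  -24
  order 1: -3  -3
  order 2: 0
The order-1 divided differences are all -3 (nonzero) and every higher order vanishes, so the data lies on a polynomial of degree exactly 1.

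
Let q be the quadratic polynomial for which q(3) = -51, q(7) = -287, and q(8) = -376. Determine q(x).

Write q(x) = ax^2 + bx + c. Substituting each data point gives a linear system:
  9a + 3b + c = -51
  49a + 7b + c = -287
  64a + 8b + c = -376
Solving the system yields a = -6, b = 1, c = 0.
So q(x) = -6x^2 + x.
Check: q(8) = -376. ✓

q(x) = -6x^2 + x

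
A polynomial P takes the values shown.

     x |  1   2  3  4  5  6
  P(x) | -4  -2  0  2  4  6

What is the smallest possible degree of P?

Forward differences of the values at x = 1, 2, 3, 4, 5, 6:
  P  : -4  -2  0  2  4  6
  Δ  : 2  2  2  2  2
  Δ^2: 0  0  0  0
  Δ^3: 0  0  0
  Δ^4: 0  0
  Δ^5: 0
The first differences are constant (2) and nonzero, while all higher differences vanish, so the minimal degree is 1.

1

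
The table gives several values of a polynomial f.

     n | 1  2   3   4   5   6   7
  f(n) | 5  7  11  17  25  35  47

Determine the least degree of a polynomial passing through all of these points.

Forward differences of the values at n = 1, 2, 3, 4, 5, 6, 7:
  f  : 5  7  11  17  25  35  47
  Δ  : 2  4  6  8  10  12
  Δ^2: 2  2  2  2  2
  Δ^3: 0  0  0  0
  Δ^4: 0  0  0
  Δ^5: 0  0
  Δ^6: 0
The second differences are constant (2) and nonzero, while all higher differences vanish, so the minimal degree is 2.

2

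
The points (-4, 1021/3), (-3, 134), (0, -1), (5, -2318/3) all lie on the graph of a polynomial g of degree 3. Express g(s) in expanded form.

Write g(s) = as^3 + bs^2 + cs + d. Substituting each data point gives a linear system:
  -64a + 16b - 4c + d = 1021/3
  -27a + 9b - 3c + d = 134
  d = -1
  125a + 25b + 5c + d = -2318/3
Solving the system yields a = -6, b = -5/3, c = 4, d = -1.
So g(s) = -6s^3 - (5/3)s^2 + 4s - 1.
Check: g(-3) = 134. ✓

g(s) = -6s^3 - (5/3)s^2 + 4s - 1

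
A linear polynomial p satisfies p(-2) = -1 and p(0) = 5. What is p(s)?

Using the Lagrange interpolation formula with nodes -2, 0:
  L_0(s) = s / -2
  L_1(s) = (s + 2) / 2
Then p(s) = -1·L_0(s) + 5·L_1(s).
Expanding and collecting terms gives p(s) = 3s + 5.
Check: p(-2) = -1. ✓

p(s) = 3s + 5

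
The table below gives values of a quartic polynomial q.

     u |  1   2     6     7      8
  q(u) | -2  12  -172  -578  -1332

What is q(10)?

Using the Lagrange interpolation formula with nodes 1, 2, 6, 7, 8:
  L_0(u) = (u - 2)(u - 6)(u - 7)(u - 8) / 210
  L_1(u) = (u - 1)(u - 6)(u - 7)(u - 8) / -120
  L_2(u) = (u - 1)(u - 2)(u - 7)(u - 8) / 40
  L_3(u) = (u - 1)(u - 2)(u - 6)(u - 8) / -30
  L_4(u) = (u - 1)(u - 2)(u - 6)(u - 7) / 84
Then q(u) = -2·L_0(u) + 12·L_1(u) - 172·L_2(u) - 578·L_3(u) - 1332·L_4(u).
Expanding and collecting terms gives q(u) = -u^4 + 6u^3 - 5u^2 + 2u - 4.
Evaluating at u = 10: q(10) = -4484.

-4484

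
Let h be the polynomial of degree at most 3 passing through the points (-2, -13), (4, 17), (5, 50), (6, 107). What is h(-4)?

Using the Lagrange interpolation formula with nodes -2, 4, 5, 6:
  L_0(s) = (s - 4)(s - 5)(s - 6) / -336
  L_1(s) = (s + 2)(s - 5)(s - 6) / 12
  L_2(s) = (s + 2)(s - 4)(s - 6) / -7
  L_3(s) = (s + 2)(s - 4)(s - 5) / 16
Then h(s) = -13·L_0(s) + 17·L_1(s) + 50·L_2(s) + 107·L_3(s).
Expanding and collecting terms gives h(s) = s³ - 3s² - s + 5.
Evaluating at s = -4: h(-4) = -103.

-103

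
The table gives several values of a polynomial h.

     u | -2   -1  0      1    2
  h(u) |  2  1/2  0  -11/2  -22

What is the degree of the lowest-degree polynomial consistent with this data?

3

Forward differences of the values at u = -2, -1, 0, 1, 2:
  h  : 2  1/2  0  -11/2  -22
  Δ  : -3/2  -1/2  -11/2  -33/2
  Δ^2: 1  -5  -11
  Δ^3: -6  -6
  Δ^4: 0
The third differences are constant (-6) and nonzero, while all higher differences vanish, so the minimal degree is 3.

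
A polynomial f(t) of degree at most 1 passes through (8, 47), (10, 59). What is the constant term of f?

-1

Write f(t) = at + b. Substituting each data point gives a linear system:
  8a + b = 47
  10a + b = 59
Solving the system yields a = 6, b = -1.
So f(t) = 6t - 1.
The constant term is -1.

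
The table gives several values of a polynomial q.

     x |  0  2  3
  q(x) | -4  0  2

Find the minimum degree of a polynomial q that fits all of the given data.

Divided differences on the nodes 0, 2, 3:
  order 0: -4  0  2
  order 1: 2  2
  order 2: 0
The order-1 divided differences are all 2 (nonzero) and every higher order vanishes, so the data lies on a polynomial of degree exactly 1.

1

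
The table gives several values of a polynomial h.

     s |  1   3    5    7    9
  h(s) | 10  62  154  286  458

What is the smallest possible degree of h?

Forward differences of the values at s = 1, 3, 5, 7, 9:
  h  : 10  62  154  286  458
  Δ  : 52  92  132  172
  Δ^2: 40  40  40
  Δ^3: 0  0
  Δ^4: 0
The second differences are constant (40) and nonzero, while all higher differences vanish, so the minimal degree is 2.

2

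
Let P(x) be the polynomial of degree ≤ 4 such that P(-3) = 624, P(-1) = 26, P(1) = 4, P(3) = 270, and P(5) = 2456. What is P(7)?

Forward differences of the values at x = -3, -1, 1, 3, 5:
  P  : 624  26  4  270  2456
  Δ  : -598  -22  266  2186
  Δ^2: 576  288  1920
  Δ^3: -288  1632
  Δ^4: 1920
The fourth differences are constant, confirming degree 4.
Interpolating (Newton forward form) and evaluating at x = 7 gives P(7) = 10114.

10114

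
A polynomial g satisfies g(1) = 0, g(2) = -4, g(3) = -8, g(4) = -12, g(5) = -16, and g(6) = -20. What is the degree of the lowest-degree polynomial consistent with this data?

Forward differences of the values at s = 1, 2, 3, 4, 5, 6:
  g  : 0  -4  -8  -12  -16  -20
  Δ  : -4  -4  -4  -4  -4
  Δ^2: 0  0  0  0
  Δ^3: 0  0  0
  Δ^4: 0  0
  Δ^5: 0
The first differences are constant (-4) and nonzero, while all higher differences vanish, so the minimal degree is 1.

1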